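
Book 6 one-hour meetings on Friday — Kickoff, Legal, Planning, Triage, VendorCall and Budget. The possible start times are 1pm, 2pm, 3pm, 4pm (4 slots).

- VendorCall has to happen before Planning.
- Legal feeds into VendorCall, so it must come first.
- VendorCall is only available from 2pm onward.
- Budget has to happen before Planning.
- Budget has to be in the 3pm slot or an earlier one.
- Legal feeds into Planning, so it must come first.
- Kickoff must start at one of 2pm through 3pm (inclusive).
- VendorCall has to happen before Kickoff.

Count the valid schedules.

Splitting on Planning: it can be 3pm (8), 4pm (12). Listing each branch's schedules as (Kickoff, Legal, Triage, VendorCall, Budget):
Planning=3pm: (3pm,1pm,1pm,2pm,1pm) (3pm,1pm,1pm,2pm,2pm) (3pm,1pm,2pm,2pm,1pm) (3pm,1pm,2pm,2pm,2pm) (3pm,1pm,3pm,2pm,1pm) (3pm,1pm,3pm,2pm,2pm) (3pm,1pm,4pm,2pm,1pm) (3pm,1pm,4pm,2pm,2pm) — 8.
Planning=4pm: (3pm,1pm,1pm,2pm,1pm) (3pm,1pm,1pm,2pm,2pm) (3pm,1pm,1pm,2pm,3pm) (3pm,1pm,2pm,2pm,1pm) (3pm,1pm,2pm,2pm,2pm) (3pm,1pm,2pm,2pm,3pm) (3pm,1pm,3pm,2pm,1pm) (3pm,1pm,3pm,2pm,2pm) (3pm,1pm,3pm,2pm,3pm) (3pm,1pm,4pm,2pm,1pm) (3pm,1pm,4pm,2pm,2pm) (3pm,1pm,4pm,2pm,3pm) — 12.
Summing: 8 + 12 = 20.

20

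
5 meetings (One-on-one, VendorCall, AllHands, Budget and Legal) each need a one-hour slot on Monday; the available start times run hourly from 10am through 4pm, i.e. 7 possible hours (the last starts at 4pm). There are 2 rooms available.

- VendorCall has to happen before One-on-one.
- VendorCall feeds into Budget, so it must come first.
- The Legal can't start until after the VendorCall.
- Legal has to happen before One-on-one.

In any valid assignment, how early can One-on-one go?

12pm

Precedence pushes One-on-one to at least 12pm.
One-on-one at 12pm is achievable: Legal in 11am, AllHands in 10am, One-on-one in 12pm, Budget in 11am, VendorCall in 10am.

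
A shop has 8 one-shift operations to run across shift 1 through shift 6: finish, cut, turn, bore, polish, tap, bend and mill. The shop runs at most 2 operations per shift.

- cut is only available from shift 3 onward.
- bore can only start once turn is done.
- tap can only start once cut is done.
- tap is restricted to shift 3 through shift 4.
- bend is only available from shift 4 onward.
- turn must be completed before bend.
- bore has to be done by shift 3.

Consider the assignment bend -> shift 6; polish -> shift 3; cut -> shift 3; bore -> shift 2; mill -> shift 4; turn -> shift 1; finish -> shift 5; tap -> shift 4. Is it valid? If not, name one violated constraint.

Valid

bore can only start once turn is done — holds.
tap can only start once cut is done — holds.
bend is only available from shift 4 onward — holds.
cut is only available from shift 3 onward — holds.
turn must be completed before bend — holds.
The shop runs at most 2 operations per shift — holds.
tap is restricted to shift 3 through shift 4 — holds.
bore has to be done by shift 3 — holds.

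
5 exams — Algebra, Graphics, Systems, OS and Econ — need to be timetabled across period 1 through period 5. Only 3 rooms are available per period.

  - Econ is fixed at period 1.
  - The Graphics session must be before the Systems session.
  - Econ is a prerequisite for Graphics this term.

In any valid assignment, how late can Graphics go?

period 4

Precedence pushes Graphics to at least period 2; downstream work caps Graphics at period 4.
Graphics at period 4 is achievable: Econ=period 1, OS=period 1, Algebra=period 1, Systems=period 5, Graphics=period 4.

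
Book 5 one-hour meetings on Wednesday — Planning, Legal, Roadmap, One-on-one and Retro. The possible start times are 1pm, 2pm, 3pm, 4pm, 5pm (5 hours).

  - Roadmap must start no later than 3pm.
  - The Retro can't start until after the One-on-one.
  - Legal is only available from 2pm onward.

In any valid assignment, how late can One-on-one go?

4pm

Downstream work caps One-on-one at 4pm.
One-on-one at 4pm is achievable: Retro in 5pm; Planning in 1pm; Roadmap in 1pm; Legal in 2pm; One-on-one in 4pm.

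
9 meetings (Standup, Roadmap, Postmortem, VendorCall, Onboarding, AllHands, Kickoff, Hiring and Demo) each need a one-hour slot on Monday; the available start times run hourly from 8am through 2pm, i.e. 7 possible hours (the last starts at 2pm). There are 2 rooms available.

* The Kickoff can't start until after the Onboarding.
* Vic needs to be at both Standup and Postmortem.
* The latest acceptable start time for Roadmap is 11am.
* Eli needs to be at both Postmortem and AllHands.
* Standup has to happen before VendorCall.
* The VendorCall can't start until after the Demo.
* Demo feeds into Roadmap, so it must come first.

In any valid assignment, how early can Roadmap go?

Precedence pushes Roadmap to at least 9am; Roadmap's own window allows nothing later than 11am.
Roadmap at 9am is achievable: Standup=8am, VendorCall=9am, Demo=8am, Roadmap=9am, Postmortem=10am, Onboarding=10am, Hiring=12pm, AllHands=11am, Kickoff=11am.

9am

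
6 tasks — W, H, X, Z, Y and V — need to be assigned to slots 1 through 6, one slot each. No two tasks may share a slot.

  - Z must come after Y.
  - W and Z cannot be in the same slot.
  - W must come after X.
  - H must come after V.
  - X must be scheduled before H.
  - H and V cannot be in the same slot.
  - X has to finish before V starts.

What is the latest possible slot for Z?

Precedence pushes Z to at least 2.
Z at 6 is achievable: H=3; X=1; W=4; Z=6; V=2; Y=5.

6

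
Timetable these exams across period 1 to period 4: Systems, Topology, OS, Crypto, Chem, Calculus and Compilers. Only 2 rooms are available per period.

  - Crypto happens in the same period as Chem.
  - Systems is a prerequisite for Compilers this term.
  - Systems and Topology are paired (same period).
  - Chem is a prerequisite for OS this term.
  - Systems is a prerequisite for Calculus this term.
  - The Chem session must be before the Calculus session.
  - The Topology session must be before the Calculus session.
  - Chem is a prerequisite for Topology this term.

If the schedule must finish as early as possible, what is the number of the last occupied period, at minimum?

The precedence chain requires at least 3 distinct periods.
With at most 2 per period and 7 exams, at least 4 periods are needed.
4 works (last occupied period: period 4): for example Chem in period 1, Calculus in period 3, OS in period 3, Systems in period 2, Compilers in period 4, Topology in period 2, Crypto in period 1.

4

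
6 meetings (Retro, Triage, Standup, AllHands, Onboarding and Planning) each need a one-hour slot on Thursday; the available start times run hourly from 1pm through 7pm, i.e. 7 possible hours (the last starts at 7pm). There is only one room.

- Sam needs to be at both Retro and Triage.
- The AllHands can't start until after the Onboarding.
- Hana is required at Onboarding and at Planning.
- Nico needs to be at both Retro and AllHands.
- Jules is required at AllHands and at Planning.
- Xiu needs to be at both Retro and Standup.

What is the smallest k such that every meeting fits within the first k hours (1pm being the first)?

6 hours

The precedence chain requires at least 2 distinct hours.
With at most 1 per hour and 6 meetings, at least 6 hours are needed.
6 works (last occupied hour: 6pm): for example AllHands -> 2pm, Planning -> 6pm, Standup -> 5pm, Onboarding -> 1pm, Retro -> 3pm, Triage -> 4pm.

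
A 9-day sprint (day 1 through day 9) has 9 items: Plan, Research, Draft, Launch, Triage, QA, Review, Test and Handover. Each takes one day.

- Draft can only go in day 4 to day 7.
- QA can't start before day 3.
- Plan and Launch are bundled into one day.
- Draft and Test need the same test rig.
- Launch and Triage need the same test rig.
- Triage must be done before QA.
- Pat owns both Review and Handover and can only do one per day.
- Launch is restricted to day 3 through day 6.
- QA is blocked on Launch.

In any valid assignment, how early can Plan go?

Plan must be in the same day as Launch, which can't be before day 3, so Plan is at least day 3; Plan must be in the same day as Launch, which can't be after day 6, so Plan is at most day 6.
Plan at day 3 is achievable: QA in day 4; Test in day 1; Launch in day 3; Triage in day 1; Draft in day 4; Handover in day 2; Review in day 1; Research in day 1; Plan in day 3.

day 3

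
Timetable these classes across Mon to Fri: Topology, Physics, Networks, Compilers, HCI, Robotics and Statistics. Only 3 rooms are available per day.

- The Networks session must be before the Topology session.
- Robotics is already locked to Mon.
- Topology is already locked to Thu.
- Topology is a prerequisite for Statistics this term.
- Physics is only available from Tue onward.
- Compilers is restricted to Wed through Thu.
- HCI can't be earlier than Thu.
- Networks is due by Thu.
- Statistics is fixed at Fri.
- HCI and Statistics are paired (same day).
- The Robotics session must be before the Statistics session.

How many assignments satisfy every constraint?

Splitting on Physics: it can be Tue (6), Wed (6), Thu (6), Fri (6). Listing each branch's schedules as (Topology, Networks, Compilers, HCI, Robotics, Statistics):
Physics=Tue: (Thu,Mon,Wed,Fri,Mon,Fri) (Thu,Mon,Thu,Fri,Mon,Fri) (Thu,Tue,Wed,Fri,Mon,Fri) (Thu,Tue,Thu,Fri,Mon,Fri) (Thu,Wed,Wed,Fri,Mon,Fri) (Thu,Wed,Thu,Fri,Mon,Fri) — 6.
Physics=Wed: (Thu,Mon,Wed,Fri,Mon,Fri) (Thu,Mon,Thu,Fri,Mon,Fri) (Thu,Tue,Wed,Fri,Mon,Fri) (Thu,Tue,Thu,Fri,Mon,Fri) (Thu,Wed,Wed,Fri,Mon,Fri) (Thu,Wed,Thu,Fri,Mon,Fri) — 6.
Physics=Thu: (Thu,Mon,Wed,Fri,Mon,Fri) (Thu,Mon,Thu,Fri,Mon,Fri) (Thu,Tue,Wed,Fri,Mon,Fri) (Thu,Tue,Thu,Fri,Mon,Fri) (Thu,Wed,Wed,Fri,Mon,Fri) (Thu,Wed,Thu,Fri,Mon,Fri) — 6.
Physics=Fri: (Thu,Mon,Wed,Fri,Mon,Fri) (Thu,Mon,Thu,Fri,Mon,Fri) (Thu,Tue,Wed,Fri,Mon,Fri) (Thu,Tue,Thu,Fri,Mon,Fri) (Thu,Wed,Wed,Fri,Mon,Fri) (Thu,Wed,Thu,Fri,Mon,Fri) — 6.
Summing: 6 + 6 + 6 + 6 = 24.

24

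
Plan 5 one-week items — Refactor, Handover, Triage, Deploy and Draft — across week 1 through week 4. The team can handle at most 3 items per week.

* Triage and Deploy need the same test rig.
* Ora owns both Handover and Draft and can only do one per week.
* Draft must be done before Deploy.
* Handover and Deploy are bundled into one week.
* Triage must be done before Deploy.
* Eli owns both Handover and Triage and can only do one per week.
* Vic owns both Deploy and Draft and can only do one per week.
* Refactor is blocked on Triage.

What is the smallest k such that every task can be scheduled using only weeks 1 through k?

The precedence chain requires at least 2 distinct weeks.
With at most 3 per week and 5 tasks, at least 2 weeks are needed.
2 works (last occupied week: week 2): for example Handover=week 2, Refactor=week 2, Draft=week 1, Deploy=week 2, Triage=week 1.

2 weeks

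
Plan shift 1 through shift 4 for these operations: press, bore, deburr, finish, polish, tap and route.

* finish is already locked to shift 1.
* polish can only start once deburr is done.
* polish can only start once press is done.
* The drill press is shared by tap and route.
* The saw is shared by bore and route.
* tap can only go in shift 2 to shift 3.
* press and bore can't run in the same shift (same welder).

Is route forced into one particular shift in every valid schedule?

No

route can be shift 1 (e.g. route -> shift 1; finish -> shift 1; deburr -> shift 1; tap -> shift 2; bore -> shift 2; polish -> shift 2; press -> shift 1) or shift 2 (e.g. bore -> shift 3; finish -> shift 1; press -> shift 1; deburr -> shift 1; route -> shift 2; tap -> shift 3; polish -> shift 2).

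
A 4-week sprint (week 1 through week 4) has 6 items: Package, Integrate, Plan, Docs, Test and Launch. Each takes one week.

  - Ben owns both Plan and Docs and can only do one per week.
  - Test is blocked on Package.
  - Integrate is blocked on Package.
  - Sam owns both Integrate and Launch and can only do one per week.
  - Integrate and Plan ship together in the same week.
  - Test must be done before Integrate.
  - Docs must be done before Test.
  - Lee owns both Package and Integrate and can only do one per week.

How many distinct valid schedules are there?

18

Splitting on Package: it can be week 1 (12), week 2 (6). Listing each branch's schedules as (Integrate, Plan, Docs, Test, Launch) by week number:
Package=week 1: (3,3,1,2,1) (3,3,1,2,2) (3,3,1,2,4) (4,4,1,2,1) (4,4,1,2,2) (4,4,1,2,3) (4,4,1,3,1) (4,4,1,3,2) (4,4,1,3,3) (4,4,2,3,1) (4,4,2,3,2) (4,4,2,3,3) — 12.
Package=week 2: (4,4,1,3,1) (4,4,1,3,2) (4,4,1,3,3) (4,4,2,3,1) (4,4,2,3,2) (4,4,2,3,3) — 6.
Summing: 12 + 6 = 18.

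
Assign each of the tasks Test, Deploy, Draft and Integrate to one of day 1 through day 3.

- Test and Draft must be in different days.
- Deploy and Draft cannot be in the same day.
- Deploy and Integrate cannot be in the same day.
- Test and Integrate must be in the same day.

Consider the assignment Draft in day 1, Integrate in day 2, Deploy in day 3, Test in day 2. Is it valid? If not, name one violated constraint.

Yes

Deploy and Draft cannot be in the same day — holds.
Test and Integrate must be in the same day — holds.
Deploy and Integrate cannot be in the same day — holds.
Test and Draft must be in different days — holds.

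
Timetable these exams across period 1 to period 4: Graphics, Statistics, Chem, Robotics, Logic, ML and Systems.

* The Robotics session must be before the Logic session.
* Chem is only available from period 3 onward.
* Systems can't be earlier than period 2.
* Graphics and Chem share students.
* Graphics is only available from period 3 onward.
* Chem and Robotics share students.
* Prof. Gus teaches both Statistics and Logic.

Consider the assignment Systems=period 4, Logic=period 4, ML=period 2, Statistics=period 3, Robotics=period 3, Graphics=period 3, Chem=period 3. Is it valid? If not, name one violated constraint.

Chem is only available from period 3 onward — holds.
Graphics and Chem share students — violated.
Prof. Gus teaches both Statistics and Logic — holds.
Chem and Robotics share students — violated.
Systems can't be earlier than period 2 — holds.
Graphics is only available from period 3 onward — holds.
The Robotics session must be before the Logic session — holds.

Invalid. Graphics and Chem share students.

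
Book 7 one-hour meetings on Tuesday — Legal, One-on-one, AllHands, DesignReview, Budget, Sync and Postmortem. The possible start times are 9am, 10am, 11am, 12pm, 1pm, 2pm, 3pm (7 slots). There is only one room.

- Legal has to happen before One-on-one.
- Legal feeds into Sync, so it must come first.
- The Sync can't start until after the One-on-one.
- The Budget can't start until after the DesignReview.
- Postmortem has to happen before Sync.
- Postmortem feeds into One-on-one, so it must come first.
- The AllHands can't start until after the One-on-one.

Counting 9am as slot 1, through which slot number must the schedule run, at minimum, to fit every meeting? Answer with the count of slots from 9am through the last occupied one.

The precedence chain requires at least 3 distinct slots.
With at most 1 per slot and 7 meetings, at least 7 slots are needed.
7 works (last occupied slot: 3pm): for example Budget=3pm; AllHands=1pm; Legal=9am; DesignReview=2pm; Postmortem=10am; Sync=12pm; One-on-one=11am.

7 slots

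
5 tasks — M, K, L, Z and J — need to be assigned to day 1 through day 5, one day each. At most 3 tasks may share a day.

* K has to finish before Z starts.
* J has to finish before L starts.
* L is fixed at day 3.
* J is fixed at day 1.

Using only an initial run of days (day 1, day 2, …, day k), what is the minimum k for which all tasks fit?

The precedence chain requires at least 2 distinct days.
With at most 3 per day and 5 tasks, at least 2 days are needed.
L can't be placed before day 3, so the schedule must run through at least day 3.
3 works (last occupied day: day 3): for example M in day 1, K in day 1, J in day 1, Z in day 2, L in day 3.

3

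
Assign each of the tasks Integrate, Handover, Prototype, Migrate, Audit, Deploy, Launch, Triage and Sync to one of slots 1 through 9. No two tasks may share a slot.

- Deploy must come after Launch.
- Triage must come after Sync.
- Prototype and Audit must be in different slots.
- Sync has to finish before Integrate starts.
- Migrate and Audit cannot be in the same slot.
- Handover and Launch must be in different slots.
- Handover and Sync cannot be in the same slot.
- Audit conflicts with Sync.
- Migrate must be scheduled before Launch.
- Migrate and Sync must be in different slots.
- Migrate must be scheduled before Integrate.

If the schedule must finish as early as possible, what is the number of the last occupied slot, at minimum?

slot 9

The precedence chain requires at least 3 distinct slots.
With at most 1 per slot and 9 tasks, at least 9 slots are needed.
9 works (last occupied slot: 9): for example Handover=7, Audit=9, Prototype=8, Deploy=5, Integrate=3, Triage=6, Sync=2, Migrate=1, Launch=4.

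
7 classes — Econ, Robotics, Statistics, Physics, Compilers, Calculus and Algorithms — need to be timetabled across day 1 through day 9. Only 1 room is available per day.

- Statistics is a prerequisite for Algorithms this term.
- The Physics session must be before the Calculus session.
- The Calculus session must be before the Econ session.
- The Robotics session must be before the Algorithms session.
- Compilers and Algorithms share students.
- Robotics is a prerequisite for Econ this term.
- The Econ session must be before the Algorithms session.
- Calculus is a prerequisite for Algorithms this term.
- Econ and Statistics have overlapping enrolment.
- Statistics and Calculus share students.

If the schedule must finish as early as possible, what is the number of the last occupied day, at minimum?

The precedence chain requires at least 4 distinct days.
With at most 1 per day and 7 classes, at least 7 days are needed.
7 works (last occupied day: day 7): for example Physics in day 1, Econ in day 4, Algorithms in day 6, Statistics in day 5, Calculus in day 2, Compilers in day 7, Robotics in day 3.

day 7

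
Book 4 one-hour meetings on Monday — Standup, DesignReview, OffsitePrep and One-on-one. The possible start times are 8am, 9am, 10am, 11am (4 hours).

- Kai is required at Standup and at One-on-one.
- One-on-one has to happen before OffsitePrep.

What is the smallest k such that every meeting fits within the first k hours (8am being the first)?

The precedence chain requires at least 2 distinct hours.
2 works (last occupied hour: 9am): for example OffsitePrep in 9am, One-on-one in 8am, DesignReview in 8am, Standup in 9am.

2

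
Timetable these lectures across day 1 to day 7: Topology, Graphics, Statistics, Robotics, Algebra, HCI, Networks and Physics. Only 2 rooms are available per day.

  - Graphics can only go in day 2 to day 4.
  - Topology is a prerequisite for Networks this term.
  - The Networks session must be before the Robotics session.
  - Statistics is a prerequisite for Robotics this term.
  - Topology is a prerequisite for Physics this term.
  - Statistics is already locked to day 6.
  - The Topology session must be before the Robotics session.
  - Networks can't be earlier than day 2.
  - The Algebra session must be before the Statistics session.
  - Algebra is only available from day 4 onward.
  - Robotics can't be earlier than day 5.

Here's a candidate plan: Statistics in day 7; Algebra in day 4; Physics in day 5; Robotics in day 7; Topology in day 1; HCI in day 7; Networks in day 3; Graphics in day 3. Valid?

Algebra is only available from day 4 onward — holds.
Topology is a prerequisite for Physics this term — holds.
Robotics can't be earlier than day 5 — holds.
Statistics is a prerequisite for Robotics this term — violated.
The Topology session must be before the Robotics session — holds.
Only 2 rooms are available per day — violated.
Networks can't be earlier than day 2 — holds.
The Networks session must be before the Robotics session — holds.
Topology is a prerequisite for Networks this term — holds.
Graphics can only go in day 2 to day 4 — holds.
The Algebra session must be before the Statistics session — holds.
Statistics is already locked to day 6 — violated.

No. Statistics is already locked to day 6 is not satisfied.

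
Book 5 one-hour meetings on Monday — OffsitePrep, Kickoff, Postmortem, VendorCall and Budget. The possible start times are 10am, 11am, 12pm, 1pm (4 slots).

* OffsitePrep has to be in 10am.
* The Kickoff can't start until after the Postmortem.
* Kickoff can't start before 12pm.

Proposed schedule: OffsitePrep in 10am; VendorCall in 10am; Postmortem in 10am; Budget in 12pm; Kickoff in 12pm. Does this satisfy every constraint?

The Kickoff can't start until after the Postmortem — holds.
Kickoff can't start before 12pm — holds.
OffsitePrep has to be in 10am — holds.

Valid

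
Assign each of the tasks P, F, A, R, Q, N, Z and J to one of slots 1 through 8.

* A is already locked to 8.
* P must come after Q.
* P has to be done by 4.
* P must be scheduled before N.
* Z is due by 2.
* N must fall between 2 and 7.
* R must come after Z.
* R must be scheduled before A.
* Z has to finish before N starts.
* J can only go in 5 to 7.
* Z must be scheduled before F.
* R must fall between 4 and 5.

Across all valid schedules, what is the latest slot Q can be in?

Downstream work caps Q at 3.
Q at 3 is achievable: J -> 5, Z -> 1, P -> 4, N -> 5, A -> 8, F -> 2, Q -> 3, R -> 4.

3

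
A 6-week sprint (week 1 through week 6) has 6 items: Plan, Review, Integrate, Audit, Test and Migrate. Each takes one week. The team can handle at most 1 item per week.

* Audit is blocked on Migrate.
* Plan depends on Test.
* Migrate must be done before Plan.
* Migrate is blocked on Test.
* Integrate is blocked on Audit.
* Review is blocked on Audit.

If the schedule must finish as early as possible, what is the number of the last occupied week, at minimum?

week 6

The precedence chain requires at least 4 distinct weeks.
With at most 1 per week and 6 work items, at least 6 weeks are needed.
6 works (last occupied week: week 6): for example Audit -> week 3; Integrate -> week 6; Migrate -> week 2; Plan -> week 4; Review -> week 5; Test -> week 1.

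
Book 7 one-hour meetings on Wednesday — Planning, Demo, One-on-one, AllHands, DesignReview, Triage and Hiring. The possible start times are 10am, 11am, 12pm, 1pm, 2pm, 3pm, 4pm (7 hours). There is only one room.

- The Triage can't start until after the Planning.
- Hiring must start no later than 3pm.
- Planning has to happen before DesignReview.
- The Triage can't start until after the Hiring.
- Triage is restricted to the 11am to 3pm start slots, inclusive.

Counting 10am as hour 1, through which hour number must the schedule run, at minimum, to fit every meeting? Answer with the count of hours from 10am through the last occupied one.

The precedence chain requires at least 2 distinct hours.
With at most 1 per hour and 7 meetings, at least 7 hours are needed.
7 works (last occupied hour: 4pm): for example One-on-one in 3pm, Planning in 11am, Triage in 12pm, AllHands in 4pm, DesignReview in 1pm, Hiring in 10am, Demo in 2pm.

7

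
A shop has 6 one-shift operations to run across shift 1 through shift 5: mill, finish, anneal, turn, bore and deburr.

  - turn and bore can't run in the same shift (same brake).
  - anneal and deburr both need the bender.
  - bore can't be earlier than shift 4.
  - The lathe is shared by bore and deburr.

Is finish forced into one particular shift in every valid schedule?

finish can be shift 1 (e.g. anneal -> shift 1, turn -> shift 1, finish -> shift 1, bore -> shift 4, mill -> shift 1, deburr -> shift 2) or shift 2 (e.g. deburr in shift 2; finish in shift 2; bore in shift 4; mill in shift 1; anneal in shift 1; turn in shift 1).

No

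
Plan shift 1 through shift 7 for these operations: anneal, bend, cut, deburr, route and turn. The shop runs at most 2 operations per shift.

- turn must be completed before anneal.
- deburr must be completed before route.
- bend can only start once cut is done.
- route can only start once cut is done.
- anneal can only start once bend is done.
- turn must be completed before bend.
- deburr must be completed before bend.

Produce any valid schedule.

deburr -> shift 1; bend -> shift 3; turn -> shift 2; anneal -> shift 4; cut -> shift 1; route -> shift 2

Checking: turn(shift 2) before anneal(shift 4); turn(shift 2) before bend(shift 3); bend(shift 3) before anneal(shift 4); cut(shift 1) before bend(shift 3); cut(shift 1) before route(shift 2); deburr(shift 1) before bend(shift 3); deburr(shift 1) before route(shift 2); max 2 per shift (cap 2).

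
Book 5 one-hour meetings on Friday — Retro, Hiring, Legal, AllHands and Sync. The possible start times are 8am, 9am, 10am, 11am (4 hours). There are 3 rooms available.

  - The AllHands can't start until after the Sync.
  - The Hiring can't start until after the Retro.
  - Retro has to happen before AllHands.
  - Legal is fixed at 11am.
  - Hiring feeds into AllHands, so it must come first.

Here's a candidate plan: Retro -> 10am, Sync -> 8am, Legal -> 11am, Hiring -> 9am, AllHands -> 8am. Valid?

Legal is fixed at 11am — holds.
Hiring feeds into AllHands, so it must come first — violated.
Retro has to happen before AllHands — violated.
The Hiring can't start until after the Retro — violated.
The AllHands can't start until after the Sync — violated.
There are 3 rooms available — holds.

No — it violates: Retro has to happen before AllHands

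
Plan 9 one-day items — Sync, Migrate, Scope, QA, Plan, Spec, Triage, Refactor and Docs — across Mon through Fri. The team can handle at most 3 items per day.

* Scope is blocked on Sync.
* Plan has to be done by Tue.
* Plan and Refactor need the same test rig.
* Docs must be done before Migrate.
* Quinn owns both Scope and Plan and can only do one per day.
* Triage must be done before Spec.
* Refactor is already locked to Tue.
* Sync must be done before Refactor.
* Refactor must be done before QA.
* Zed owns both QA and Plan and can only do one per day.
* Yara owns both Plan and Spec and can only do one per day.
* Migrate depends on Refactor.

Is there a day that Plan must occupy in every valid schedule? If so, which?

Mon

Plan's window is Mon–Tue.
Refactor is fixed at Tue, and Plan can't share a day with Refactor.
So Plan must be Mon.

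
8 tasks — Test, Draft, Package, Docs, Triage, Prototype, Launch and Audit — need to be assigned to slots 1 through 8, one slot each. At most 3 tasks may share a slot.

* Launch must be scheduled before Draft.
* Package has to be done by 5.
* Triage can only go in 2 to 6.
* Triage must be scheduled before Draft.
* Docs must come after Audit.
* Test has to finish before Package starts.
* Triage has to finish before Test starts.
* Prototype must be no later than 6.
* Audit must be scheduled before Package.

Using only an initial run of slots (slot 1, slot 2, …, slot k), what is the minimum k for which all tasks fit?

The precedence chain requires at least 3 distinct slots.
With at most 3 per slot and 8 tasks, at least 3 slots are needed.
Propagating the time windows through the other constraints, Package can't land before 4, so the schedule must run through at least slot 4.
4 works (last occupied slot: 4): for example Docs -> 2, Package -> 4, Launch -> 1, Prototype -> 1, Audit -> 1, Test -> 3, Draft -> 3, Triage -> 2.

4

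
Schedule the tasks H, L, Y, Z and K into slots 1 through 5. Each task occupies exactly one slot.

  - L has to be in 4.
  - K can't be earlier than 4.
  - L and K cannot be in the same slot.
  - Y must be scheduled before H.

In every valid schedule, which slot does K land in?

5

K's window is 4–5.
L is fixed at 4, and K can't share a slot with L.
So K must be 5.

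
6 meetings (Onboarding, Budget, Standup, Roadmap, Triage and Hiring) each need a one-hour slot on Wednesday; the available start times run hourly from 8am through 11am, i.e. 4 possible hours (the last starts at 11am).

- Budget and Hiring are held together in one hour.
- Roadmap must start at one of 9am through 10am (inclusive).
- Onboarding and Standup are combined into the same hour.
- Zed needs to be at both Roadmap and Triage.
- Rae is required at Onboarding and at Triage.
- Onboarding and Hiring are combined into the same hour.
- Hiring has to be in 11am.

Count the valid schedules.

Enumerating: Triage in 8am; Roadmap in 9am; Hiring in 11am; Budget in 11am; Standup in 11am; Onboarding in 11am | Budget=11am; Onboarding=11am; Roadmap=9am; Triage=10am; Standup=11am; Hiring=11am | Roadmap -> 10am; Triage -> 8am; Standup -> 11am; Hiring -> 11am; Onboarding -> 11am; Budget -> 11am | Standup in 11am; Roadmap in 10am; Hiring in 11am; Budget in 11am; Triage in 9am; Onboarding in 11am.

4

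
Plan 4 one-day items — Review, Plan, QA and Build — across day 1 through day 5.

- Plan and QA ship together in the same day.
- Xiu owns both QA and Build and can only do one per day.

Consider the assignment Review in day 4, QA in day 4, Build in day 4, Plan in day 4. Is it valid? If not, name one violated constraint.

Plan and QA ship together in the same day — holds.
Xiu owns both QA and Build and can only do one per day — violated.

No. Xiu owns both QA and Build and can only do one per day is not satisfied.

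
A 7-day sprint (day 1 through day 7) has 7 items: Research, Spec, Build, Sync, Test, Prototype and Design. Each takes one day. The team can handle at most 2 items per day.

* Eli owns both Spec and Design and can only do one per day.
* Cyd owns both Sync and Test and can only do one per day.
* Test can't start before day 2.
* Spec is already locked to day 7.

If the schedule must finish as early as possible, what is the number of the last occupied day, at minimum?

7

With at most 2 per day and 7 work items, at least 4 days are needed.
Spec can't be placed before day 7, so the schedule must run through at least day 7.
7 works (last occupied day: day 7): for example Sync=day 3; Spec=day 7; Build=day 1; Research=day 1; Test=day 2; Prototype=day 2; Design=day 3.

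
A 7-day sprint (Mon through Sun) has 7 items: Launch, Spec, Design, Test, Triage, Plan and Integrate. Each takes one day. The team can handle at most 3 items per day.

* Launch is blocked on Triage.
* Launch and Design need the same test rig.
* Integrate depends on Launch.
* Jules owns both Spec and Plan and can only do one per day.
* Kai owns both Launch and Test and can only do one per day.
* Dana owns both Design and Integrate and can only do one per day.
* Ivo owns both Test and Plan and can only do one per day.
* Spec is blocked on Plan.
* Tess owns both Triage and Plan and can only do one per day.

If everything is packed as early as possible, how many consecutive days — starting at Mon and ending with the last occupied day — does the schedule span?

3

The precedence chain requires at least 3 distinct days.
With at most 3 per day and 7 tasks, at least 3 days are needed.
3 works (last occupied day: Wed): for example Design -> Mon; Triage -> Mon; Launch -> Tue; Test -> Mon; Integrate -> Wed; Spec -> Wed; Plan -> Tue.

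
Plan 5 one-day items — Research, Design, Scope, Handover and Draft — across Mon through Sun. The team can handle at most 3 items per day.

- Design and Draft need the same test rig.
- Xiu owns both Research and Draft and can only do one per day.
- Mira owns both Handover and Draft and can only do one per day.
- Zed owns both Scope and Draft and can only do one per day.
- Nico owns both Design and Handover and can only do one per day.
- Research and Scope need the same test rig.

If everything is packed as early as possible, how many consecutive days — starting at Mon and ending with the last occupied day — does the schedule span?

With at most 3 per day and 5 tasks, at least 2 days are needed.
Could 2 days be enough, i.e. nothing placed later than Tue? No: Research, Scope and Draft must all be in different days (Research/Scope can't share; Research/Draft can't share; Scope/Draft can't share), but only 2 days are available: 3 tasks can't fit in 2 distinct days.
So 2 days is not enough.
3 works (last occupied day: Wed): for example Draft=Wed, Design=Mon, Research=Mon, Handover=Tue, Scope=Tue.

3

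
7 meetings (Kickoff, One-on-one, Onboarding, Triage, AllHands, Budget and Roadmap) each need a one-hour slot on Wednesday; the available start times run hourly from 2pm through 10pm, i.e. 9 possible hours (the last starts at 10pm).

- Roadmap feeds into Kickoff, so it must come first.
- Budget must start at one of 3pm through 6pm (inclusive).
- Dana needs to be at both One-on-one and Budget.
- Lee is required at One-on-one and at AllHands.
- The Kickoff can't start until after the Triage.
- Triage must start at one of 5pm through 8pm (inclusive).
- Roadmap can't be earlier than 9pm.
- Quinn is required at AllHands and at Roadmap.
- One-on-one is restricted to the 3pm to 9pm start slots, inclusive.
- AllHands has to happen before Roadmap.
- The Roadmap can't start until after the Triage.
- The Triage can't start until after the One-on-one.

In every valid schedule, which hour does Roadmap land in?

Roadmap is available from 9pm; downstream work caps Roadmap at 9pm.
So Roadmap is pinned to 9pm.

9pm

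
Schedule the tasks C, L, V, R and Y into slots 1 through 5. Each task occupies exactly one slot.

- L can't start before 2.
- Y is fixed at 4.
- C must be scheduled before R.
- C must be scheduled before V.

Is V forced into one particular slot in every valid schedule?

V can be 2 (e.g. R -> 2; Y -> 4; V -> 2; C -> 1; L -> 2) or 3 (e.g. Y=4, L=2, V=3, R=2, C=1).

No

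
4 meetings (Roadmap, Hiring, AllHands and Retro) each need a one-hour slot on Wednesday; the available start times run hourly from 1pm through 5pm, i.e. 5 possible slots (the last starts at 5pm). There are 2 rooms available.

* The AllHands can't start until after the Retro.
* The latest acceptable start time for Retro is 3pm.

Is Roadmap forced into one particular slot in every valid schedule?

No

Roadmap can be 1pm (e.g. Roadmap=1pm; AllHands=2pm; Hiring=2pm; Retro=1pm) or 2pm (e.g. Retro in 1pm, AllHands in 2pm, Roadmap in 2pm, Hiring in 1pm).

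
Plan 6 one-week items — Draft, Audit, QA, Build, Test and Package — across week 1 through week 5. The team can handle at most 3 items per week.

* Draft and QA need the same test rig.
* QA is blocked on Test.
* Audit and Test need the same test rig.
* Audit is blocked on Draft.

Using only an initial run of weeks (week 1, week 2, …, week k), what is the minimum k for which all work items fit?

The precedence chain requires at least 2 distinct weeks.
With at most 3 per week and 6 work items, at least 2 weeks are needed.
2 works (last occupied week: week 2): for example Draft -> week 1, QA -> week 2, Test -> week 1, Package -> week 2, Audit -> week 2, Build -> week 1.

2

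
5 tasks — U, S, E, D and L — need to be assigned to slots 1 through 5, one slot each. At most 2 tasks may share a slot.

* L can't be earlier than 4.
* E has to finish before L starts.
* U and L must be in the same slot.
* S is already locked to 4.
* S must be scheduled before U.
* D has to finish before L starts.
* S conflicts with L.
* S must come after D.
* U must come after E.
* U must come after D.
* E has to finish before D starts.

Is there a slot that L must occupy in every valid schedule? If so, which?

5

L's window is 4–5.
S is fixed at 4, and L can't share a slot with S.
So L must be 5.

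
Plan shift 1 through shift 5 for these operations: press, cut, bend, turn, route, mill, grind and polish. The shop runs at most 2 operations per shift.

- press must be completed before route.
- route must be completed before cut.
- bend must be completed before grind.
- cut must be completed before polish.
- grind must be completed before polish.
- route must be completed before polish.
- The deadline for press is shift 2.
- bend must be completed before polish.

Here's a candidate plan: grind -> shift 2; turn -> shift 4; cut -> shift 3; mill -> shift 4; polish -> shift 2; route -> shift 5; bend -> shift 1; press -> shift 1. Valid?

No. route must be completed before polish is not satisfied.

cut must be completed before polish — violated.
route must be completed before cut — violated.
The deadline for press is shift 2 — holds.
grind must be completed before polish — violated.
press must be completed before route — holds.
bend must be completed before grind — holds.
bend must be completed before polish — holds.
route must be completed before polish — violated.
The shop runs at most 2 operations per shift — holds.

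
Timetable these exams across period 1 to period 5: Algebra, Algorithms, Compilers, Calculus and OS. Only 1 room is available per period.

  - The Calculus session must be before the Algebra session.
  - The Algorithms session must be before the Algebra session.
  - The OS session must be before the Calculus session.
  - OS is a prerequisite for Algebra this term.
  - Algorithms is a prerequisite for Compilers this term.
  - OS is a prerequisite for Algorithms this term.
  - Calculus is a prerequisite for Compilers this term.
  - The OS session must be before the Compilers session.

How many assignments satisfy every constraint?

4

Enumerating: Calculus -> period 3, OS -> period 1, Compilers -> period 5, Algebra -> period 4, Algorithms -> period 2 | Algorithms -> period 3; OS -> period 1; Algebra -> period 4; Calculus -> period 2; Compilers -> period 5 | OS=period 1, Algorithms=period 2, Calculus=period 3, Algebra=period 5, Compilers=period 4 | Algorithms=period 3, OS=period 1, Compilers=period 4, Algebra=period 5, Calculus=period 2.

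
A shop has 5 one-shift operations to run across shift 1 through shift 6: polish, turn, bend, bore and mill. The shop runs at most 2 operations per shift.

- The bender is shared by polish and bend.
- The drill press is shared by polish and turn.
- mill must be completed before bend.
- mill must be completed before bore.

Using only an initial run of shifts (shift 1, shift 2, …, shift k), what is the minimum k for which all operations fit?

The precedence chain requires at least 2 distinct shifts.
With at most 2 per shift and 5 operations, at least 3 shifts are needed.
3 works (last occupied shift: shift 3): for example polish in shift 1, turn in shift 3, bore in shift 2, mill in shift 1, bend in shift 2.

3 shifts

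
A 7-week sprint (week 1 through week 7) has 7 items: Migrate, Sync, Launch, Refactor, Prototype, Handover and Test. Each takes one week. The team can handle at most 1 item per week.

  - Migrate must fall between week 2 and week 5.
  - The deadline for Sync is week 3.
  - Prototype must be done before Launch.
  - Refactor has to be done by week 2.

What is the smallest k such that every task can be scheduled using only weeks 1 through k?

The precedence chain requires at least 2 distinct weeks.
With at most 1 per week and 7 tasks, at least 7 weeks are needed.
7 works (last occupied week: week 7): for example Refactor=week 1; Sync=week 2; Test=week 7; Migrate=week 3; Handover=week 6; Launch=week 5; Prototype=week 4.

7 weeks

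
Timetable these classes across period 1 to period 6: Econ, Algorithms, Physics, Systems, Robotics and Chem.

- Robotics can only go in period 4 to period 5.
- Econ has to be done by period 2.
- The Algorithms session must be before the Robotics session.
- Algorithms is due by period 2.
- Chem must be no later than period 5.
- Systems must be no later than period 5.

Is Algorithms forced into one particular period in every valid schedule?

No

Algorithms can be period 1 (e.g. Econ=period 1; Systems=period 1; Chem=period 1; Algorithms=period 1; Robotics=period 4; Physics=period 1) or period 2 (e.g. Robotics in period 4, Chem in period 1, Algorithms in period 2, Econ in period 1, Physics in period 1, Systems in period 1).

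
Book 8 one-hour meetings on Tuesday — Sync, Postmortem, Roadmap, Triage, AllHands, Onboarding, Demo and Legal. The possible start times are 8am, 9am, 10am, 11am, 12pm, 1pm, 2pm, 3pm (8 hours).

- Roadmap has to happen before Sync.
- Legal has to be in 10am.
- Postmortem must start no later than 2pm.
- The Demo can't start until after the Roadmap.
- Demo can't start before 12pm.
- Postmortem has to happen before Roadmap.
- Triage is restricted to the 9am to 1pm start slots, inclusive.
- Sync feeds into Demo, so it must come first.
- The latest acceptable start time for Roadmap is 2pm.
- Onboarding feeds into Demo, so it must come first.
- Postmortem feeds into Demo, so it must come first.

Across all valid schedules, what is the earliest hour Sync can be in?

10am

Precedence pushes Sync to at least 10am; downstream work caps Sync at 2pm.
Sync at 10am is achievable: Legal -> 10am; AllHands -> 8am; Postmortem -> 8am; Onboarding -> 8am; Demo -> 12pm; Sync -> 10am; Triage -> 9am; Roadmap -> 9am.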